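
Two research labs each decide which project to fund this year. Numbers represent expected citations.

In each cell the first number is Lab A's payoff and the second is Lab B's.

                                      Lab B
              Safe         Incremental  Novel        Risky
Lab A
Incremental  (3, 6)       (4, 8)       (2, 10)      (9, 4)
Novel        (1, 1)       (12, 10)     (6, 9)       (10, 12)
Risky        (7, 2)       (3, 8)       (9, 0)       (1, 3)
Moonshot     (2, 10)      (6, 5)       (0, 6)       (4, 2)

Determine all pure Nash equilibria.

The unique pure-strategy Nash equilibrium is (Novel, Risky).

Lab A against Safe: payoffs 3, 1, 7, 2 → best response Risky.
Lab A against Incremental: payoffs 4, 12, 3, 6 → best response Novel.
Lab A against Novel: payoffs 2, 6, 9, 0 → best response Risky.
Lab A against Risky: payoffs 9, 10, 1, 4 → best response Novel.
Lab B against Incremental: payoffs 6, 8, 10, 4 → best response Novel.
Lab B against Novel: payoffs 1, 10, 9, 12 → best response Risky.
Lab B against Risky: payoffs 2, 8, 0, 3 → best response Incremental.
Lab B against Moonshot: payoffs 10, 5, 6, 2 → best response Safe.
Mutual best responses: (Novel, Risky).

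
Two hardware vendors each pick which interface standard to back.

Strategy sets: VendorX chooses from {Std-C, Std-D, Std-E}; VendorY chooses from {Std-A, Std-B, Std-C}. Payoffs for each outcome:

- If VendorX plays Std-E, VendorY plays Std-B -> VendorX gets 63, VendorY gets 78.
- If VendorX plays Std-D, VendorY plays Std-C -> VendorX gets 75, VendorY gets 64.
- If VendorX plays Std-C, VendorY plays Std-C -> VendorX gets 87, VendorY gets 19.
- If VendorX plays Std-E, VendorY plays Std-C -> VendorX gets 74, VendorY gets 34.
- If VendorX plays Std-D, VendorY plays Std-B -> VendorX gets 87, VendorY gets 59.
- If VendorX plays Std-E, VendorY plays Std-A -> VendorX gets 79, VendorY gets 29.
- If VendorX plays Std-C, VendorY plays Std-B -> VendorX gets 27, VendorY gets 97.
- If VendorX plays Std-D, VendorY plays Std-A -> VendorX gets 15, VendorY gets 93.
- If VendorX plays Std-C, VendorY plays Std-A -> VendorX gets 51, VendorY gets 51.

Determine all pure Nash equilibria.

For each strategy profile, look for a profitable unilateral deviation.
(Std-C, Std-A): VendorX can switch to Std-E (51 → 79). Not NE.
(Std-C, Std-B): VendorX can switch to Std-D (27 → 87). Not NE.
(Std-C, Std-C): VendorY can switch to Std-A (19 → 51). Not NE.
(Std-D, Std-A): VendorX can switch to Std-C (15 → 51). Not NE.
(Std-D, Std-B): VendorY can switch to Std-A (59 → 93). Not NE.
(Std-D, Std-C): VendorX can switch to Std-C (75 → 87). Not NE.
(Std-E, Std-A): VendorY can switch to Std-B (29 → 78). Not NE.
(Std-E, Std-B): VendorX can switch to Std-D (63 → 87). Not NE.
(Std-E, Std-C): VendorX can switch to Std-C (74 → 87). Not NE.

No pure-strategy Nash equilibrium.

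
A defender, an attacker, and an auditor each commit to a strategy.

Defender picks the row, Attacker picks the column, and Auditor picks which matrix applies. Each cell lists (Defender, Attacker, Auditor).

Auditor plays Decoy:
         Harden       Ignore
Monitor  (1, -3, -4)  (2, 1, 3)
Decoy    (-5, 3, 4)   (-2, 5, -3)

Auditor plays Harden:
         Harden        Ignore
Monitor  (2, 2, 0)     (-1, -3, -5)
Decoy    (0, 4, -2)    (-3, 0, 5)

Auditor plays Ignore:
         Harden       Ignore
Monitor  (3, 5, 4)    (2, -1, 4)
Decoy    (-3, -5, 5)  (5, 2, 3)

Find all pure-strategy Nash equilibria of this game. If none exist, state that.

The unique pure-strategy Nash equilibrium is (Monitor, Harden, Ignore).

Defender against (Harden, Decoy): payoffs 1, -5 → best response Monitor.
Defender against (Harden, Harden): payoffs 2, 0 → best response Monitor.
Defender against (Harden, Ignore): payoffs 3, -3 → best response Monitor.
Defender against (Ignore, Decoy): payoffs 2, -2 → best response Monitor.
Defender against (Ignore, Harden): payoffs -1, -3 → best response Monitor.
Defender against (Ignore, Ignore): payoffs 2, 5 → best response Decoy.
Attacker against (Monitor, Decoy): payoffs -3, 1 → best response Ignore.
Attacker against (Monitor, Harden): payoffs 2, -3 → best response Harden.
Attacker against (Monitor, Ignore): payoffs 5, -1 → best response Harden.
Attacker against (Decoy, Decoy): payoffs 3, 5 → best response Ignore.
Attacker against (Decoy, Harden): payoffs 4, 0 → best response Harden.
Attacker against (Decoy, Ignore): payoffs -5, 2 → best response Ignore.
Auditor against (Monitor, Harden): payoffs -4, 0, 4 → best response Ignore.
Auditor against (Monitor, Ignore): payoffs 3, -5, 4 → best response Ignore.
Auditor against (Decoy, Harden): payoffs 4, -2, 5 → best response Ignore.
Auditor against (Decoy, Ignore): payoffs -3, 5, 3 → best response Harden.
Mutual best responses: (Monitor, Harden, Ignore).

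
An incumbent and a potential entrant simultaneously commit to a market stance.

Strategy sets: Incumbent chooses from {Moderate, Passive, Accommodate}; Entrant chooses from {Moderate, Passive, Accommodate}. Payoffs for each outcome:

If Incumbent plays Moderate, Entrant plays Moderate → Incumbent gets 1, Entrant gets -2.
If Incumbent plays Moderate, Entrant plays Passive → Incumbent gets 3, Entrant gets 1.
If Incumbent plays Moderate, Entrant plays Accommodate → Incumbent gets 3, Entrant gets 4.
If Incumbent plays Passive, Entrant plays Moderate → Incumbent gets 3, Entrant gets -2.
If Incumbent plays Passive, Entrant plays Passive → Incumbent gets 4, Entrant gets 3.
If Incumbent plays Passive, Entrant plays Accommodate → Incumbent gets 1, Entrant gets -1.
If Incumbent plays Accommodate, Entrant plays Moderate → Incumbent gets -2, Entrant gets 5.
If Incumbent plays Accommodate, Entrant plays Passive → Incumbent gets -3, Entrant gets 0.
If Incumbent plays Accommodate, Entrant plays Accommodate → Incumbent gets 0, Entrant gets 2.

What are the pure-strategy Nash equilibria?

Incumbent against Moderate: payoffs 1, 3, -2 → best response Passive.
Incumbent against Passive: payoffs 3, 4, -3 → best response Passive.
Incumbent against Accommodate: payoffs 3, 1, 0 → best response Moderate.
Entrant against Moderate: payoffs -2, 1, 4 → best response Accommodate.
Entrant against Passive: payoffs -2, 3, -1 → best response Passive.
Entrant against Accommodate: payoffs 5, 0, 2 → best response Moderate.
Mutual best responses: (Moderate, Accommodate); (Passive, Passive).

The pure Nash equilibria are (Moderate, Accommodate); (Passive, Passive).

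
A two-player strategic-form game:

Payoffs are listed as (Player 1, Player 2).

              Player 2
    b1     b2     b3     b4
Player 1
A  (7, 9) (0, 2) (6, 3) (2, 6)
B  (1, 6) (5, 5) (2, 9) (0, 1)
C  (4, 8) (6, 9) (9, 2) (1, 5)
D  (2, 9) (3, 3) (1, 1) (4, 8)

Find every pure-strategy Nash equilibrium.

Mark each player's best response to every combination of opponents' strategies; a profile where every player is best-responding is a pure Nash equilibrium.
Player 1 against b1: payoffs 7, 1, 4, 2 → best response A.
Player 1 against b2: payoffs 0, 5, 6, 3 → best response C.
Player 1 against b3: payoffs 6, 2, 9, 1 → best response C.
Player 1 against b4: payoffs 2, 0, 1, 4 → best response D.
Player 2 against A: payoffs 9, 2, 3, 6 → best response b1.
Player 2 against B: payoffs 6, 5, 9, 1 → best response b3.
Player 2 against C: payoffs 8, 9, 2, 5 → best response b2.
Player 2 against D: payoffs 9, 3, 1, 8 → best response b1.
Mutual best responses: (A, b1); (C, b2).

Pure-strategy Nash equilibria: (A, b1); (C, b2)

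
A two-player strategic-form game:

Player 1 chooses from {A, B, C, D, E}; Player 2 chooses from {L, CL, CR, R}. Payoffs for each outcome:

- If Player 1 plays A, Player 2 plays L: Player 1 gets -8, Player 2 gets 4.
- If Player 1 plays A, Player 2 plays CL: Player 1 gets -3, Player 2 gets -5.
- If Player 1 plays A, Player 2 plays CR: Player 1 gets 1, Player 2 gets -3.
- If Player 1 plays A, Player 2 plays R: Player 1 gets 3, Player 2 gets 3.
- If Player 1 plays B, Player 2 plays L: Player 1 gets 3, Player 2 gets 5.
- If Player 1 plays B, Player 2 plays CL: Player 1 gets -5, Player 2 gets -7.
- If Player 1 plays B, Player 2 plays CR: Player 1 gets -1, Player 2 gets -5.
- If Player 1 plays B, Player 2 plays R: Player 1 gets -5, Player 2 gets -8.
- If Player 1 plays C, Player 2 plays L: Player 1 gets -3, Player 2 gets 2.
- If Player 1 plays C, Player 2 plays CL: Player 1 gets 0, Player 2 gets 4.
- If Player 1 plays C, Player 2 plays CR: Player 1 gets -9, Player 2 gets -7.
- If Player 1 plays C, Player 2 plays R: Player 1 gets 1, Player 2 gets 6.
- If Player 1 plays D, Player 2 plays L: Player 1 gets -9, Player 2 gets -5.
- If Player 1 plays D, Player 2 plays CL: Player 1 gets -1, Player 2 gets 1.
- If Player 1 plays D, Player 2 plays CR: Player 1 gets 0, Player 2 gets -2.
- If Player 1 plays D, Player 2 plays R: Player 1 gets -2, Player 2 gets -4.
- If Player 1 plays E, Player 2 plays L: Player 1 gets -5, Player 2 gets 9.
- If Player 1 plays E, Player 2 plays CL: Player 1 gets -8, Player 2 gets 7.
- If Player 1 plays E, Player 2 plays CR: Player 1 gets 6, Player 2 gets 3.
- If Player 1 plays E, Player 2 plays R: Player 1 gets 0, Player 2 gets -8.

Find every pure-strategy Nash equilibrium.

The unique pure-strategy Nash equilibrium is (B, L).

(A, L): Player 1 can switch to B (-8 → 3). Not NE.
(A, CL): Player 1 can switch to C (-3 → 0). Not NE.
(A, CR): Player 1 can switch to E (1 → 6). Not NE.
(A, R): Player 2 can switch to L (3 → 4). Not NE.
(B, L): Player 1 gets 3, best alternative -3; Player 2 gets 5, best alternative -5. No profitable deviation — NE.
(B, CL): Player 1 can switch to A (-5 → -3). Not NE.
(B, CR): Player 1 can switch to A (-1 → 1). Not NE.
(The remaining 13 profiles each have a profitable deviation by the same check.)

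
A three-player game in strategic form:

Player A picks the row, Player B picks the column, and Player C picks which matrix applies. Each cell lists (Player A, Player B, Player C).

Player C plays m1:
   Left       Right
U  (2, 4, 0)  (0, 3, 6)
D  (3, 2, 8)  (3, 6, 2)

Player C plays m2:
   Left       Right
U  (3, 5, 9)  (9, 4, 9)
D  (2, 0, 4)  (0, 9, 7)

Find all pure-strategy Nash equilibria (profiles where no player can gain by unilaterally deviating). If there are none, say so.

The unique pure-strategy Nash equilibrium is (U, Left, m2).

Player A against (Left, m1): payoffs 2, 3 → best response D.
Player A against (Left, m2): payoffs 3, 2 → best response U.
Player A against (Right, m1): payoffs 0, 3 → best response D.
Player A against (Right, m2): payoffs 9, 0 → best response U.
Player B against (U, m1): payoffs 4, 3 → best response Left.
Player B against (U, m2): payoffs 5, 4 → best response Left.
Player B against (D, m1): payoffs 2, 6 → best response Right.
Player B against (D, m2): payoffs 0, 9 → best response Right.
Player C against (U, Left): payoffs 0, 9 → best response m2.
Player C against (U, Right): payoffs 6, 9 → best response m2.
Player C against (D, Left): payoffs 8, 4 → best response m1.
Player C against (D, Right): payoffs 2, 7 → best response m2.
Mutual best responses: (U, Left, m2).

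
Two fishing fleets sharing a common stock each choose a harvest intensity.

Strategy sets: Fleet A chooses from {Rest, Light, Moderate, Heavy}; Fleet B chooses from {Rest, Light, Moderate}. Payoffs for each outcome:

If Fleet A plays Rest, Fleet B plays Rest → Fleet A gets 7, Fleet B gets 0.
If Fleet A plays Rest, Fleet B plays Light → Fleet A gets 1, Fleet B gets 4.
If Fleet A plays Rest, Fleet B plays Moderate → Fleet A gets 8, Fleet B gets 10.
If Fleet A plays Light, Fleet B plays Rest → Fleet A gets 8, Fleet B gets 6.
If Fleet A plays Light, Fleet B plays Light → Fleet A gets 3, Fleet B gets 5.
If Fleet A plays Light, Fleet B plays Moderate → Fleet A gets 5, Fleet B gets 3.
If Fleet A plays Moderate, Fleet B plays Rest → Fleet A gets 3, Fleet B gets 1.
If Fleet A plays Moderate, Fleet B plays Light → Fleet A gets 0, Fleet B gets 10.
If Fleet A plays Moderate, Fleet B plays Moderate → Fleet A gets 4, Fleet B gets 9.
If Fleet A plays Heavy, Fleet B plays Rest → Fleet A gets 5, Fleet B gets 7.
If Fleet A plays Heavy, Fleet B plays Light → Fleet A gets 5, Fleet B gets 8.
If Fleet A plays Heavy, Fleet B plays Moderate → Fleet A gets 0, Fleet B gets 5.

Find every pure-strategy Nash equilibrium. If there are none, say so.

(Rest, Rest): Fleet A can switch to Light (7 → 8). Not NE.
(Rest, Light): Fleet A can switch to Light (1 → 3). Not NE.
(Rest, Moderate): Fleet A gets 8, best alternative 5; Fleet B gets 10, best alternative 4. No profitable deviation — NE.
(Light, Rest): Fleet A gets 8, best alternative 7; Fleet B gets 6, best alternative 5. No profitable deviation — NE.
(Light, Light): Fleet A can switch to Heavy (3 → 5). Not NE.
(Light, Moderate): Fleet A can switch to Rest (5 → 8). Not NE.
(Moderate, Rest): Fleet A can switch to Rest (3 → 7). Not NE.
(Moderate, Light): Fleet A can switch to Rest (0 → 1). Not NE.
(Heavy, Light): Fleet A gets 5, best alternative 3; Fleet B gets 8, best alternative 7. No profitable deviation — NE.
(The remaining 3 profiles each have a profitable deviation by the same check.)

The pure Nash equilibria are (Rest, Moderate) and (Light, Rest) and (Heavy, Light).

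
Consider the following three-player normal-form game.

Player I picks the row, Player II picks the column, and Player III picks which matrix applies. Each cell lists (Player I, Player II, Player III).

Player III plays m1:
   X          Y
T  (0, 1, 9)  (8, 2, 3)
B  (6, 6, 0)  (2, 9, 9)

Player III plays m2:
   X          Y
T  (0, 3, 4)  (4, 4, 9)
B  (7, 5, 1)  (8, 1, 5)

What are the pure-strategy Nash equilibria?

(T, X, m1): Player I can switch to B (0 → 6). Not NE.
(T, X, m2): Player I can switch to B (0 → 7). Not NE.
(T, Y, m1): Player III can switch to m2 (3 → 9). Not NE.
(T, Y, m2): Player I can switch to B (4 → 8). Not NE.
(B, X, m1): Player II can switch to Y (6 → 9). Not NE.
(B, X, m2): Player I gets 7, best alternative 0; Player II gets 5, best alternative 1; Player III gets 1, best alternative 0. No profitable deviation — NE.
(B, Y, m1): Player I can switch to T (2 → 8). Not NE.
(B, Y, m2): Player II can switch to X (1 → 5). Not NE.

The unique pure-strategy Nash equilibrium is (B, X, m2).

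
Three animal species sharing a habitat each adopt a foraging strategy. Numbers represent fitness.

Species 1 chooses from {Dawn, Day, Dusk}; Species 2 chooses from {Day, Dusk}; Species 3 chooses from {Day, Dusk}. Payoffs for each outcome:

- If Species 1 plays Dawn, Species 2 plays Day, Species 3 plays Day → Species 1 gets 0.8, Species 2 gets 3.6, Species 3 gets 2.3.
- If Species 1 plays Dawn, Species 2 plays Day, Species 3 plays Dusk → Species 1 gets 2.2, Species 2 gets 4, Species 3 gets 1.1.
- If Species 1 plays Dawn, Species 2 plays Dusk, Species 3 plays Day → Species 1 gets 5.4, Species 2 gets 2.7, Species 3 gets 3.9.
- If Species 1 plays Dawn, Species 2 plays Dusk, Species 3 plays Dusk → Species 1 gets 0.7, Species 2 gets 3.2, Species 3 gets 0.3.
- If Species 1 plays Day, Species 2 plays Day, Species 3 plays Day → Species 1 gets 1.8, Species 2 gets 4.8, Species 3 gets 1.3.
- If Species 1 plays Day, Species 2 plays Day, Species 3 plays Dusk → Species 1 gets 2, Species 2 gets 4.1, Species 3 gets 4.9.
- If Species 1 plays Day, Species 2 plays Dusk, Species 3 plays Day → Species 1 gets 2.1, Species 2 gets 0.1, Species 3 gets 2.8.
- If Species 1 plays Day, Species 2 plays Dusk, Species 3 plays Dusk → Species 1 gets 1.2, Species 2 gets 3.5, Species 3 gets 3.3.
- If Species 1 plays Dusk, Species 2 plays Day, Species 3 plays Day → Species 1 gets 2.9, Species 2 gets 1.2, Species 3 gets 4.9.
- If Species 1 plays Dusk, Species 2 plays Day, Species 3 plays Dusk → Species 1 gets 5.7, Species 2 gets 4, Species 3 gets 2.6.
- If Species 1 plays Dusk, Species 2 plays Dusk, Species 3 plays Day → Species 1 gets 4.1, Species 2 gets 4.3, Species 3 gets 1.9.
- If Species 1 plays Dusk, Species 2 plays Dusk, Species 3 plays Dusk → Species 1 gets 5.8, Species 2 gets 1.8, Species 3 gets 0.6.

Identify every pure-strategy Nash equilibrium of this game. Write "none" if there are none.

There is no pure-strategy Nash equilibrium.

Species 1 against (Day, Day): payoffs 0.8, 1.8, 2.9 → best response Dusk.
Species 1 against (Day, Dusk): payoffs 2.2, 2, 5.7 → best response Dusk.
Species 1 against (Dusk, Day): payoffs 5.4, 2.1, 4.1 → best response Dawn.
Species 1 against (Dusk, Dusk): payoffs 0.7, 1.2, 5.8 → best response Dusk.
Species 2 against (Dawn, Day): payoffs 3.6, 2.7 → best response Day.
Species 2 against (Dawn, Dusk): payoffs 4, 3.2 → best response Day.
Species 2 against (Day, Day): payoffs 4.8, 0.1 → best response Day.
Species 2 against (Day, Dusk): payoffs 4.1, 3.5 → best response Day.
Species 2 against (Dusk, Day): payoffs 1.2, 4.3 → best response Dusk.
Species 2 against (Dusk, Dusk): payoffs 4, 1.8 → best response Day.
Species 3 against (Dawn, Day): payoffs 2.3, 1.1 → best response Day.
Species 3 against (Dawn, Dusk): payoffs 3.9, 0.3 → best response Day.
Species 3 against (Day, Day): payoffs 1.3, 4.9 → best response Dusk.
Species 3 against (Day, Dusk): payoffs 2.8, 3.3 → best response Dusk.
Species 3 against (Dusk, Day): payoffs 4.9, 2.6 → best response Day.
Species 3 against (Dusk, Dusk): payoffs 1.9, 0.6 → best response Day.
No profile is a mutual best response for all players.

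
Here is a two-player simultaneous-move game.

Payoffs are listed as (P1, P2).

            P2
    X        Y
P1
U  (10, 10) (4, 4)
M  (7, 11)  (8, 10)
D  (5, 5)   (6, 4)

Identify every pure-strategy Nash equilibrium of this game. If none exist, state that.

P1 against X: payoffs 10, 7, 5 → best response U.
P1 against Y: payoffs 4, 8, 6 → best response M.
P2 against U: payoffs 10, 4 → best response X.
P2 against M: payoffs 11, 10 → best response X.
P2 against D: payoffs 5, 4 → best response X.
Mutual best responses: (U, X).

Pure NE: (U, X)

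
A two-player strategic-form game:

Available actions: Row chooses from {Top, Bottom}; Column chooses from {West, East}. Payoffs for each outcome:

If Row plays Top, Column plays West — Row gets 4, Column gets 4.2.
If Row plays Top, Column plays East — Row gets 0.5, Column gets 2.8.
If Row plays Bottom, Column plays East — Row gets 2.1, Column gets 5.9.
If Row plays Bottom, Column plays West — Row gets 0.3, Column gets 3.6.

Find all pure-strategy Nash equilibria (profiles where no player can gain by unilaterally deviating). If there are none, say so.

(Top, West), (Bottom, East)

(Top, West): Row gets 4, best alternative 0.3; Column gets 4.2, best alternative 2.8. No profitable deviation — NE.
(Top, East): Row can switch to Bottom (0.5 → 2.1). Not NE.
(Bottom, West): Row can switch to Top (0.3 → 4). Not NE.
(Bottom, East): Row gets 2.1, best alternative 0.5; Column gets 5.9, best alternative 3.6. No profitable deviation — NE.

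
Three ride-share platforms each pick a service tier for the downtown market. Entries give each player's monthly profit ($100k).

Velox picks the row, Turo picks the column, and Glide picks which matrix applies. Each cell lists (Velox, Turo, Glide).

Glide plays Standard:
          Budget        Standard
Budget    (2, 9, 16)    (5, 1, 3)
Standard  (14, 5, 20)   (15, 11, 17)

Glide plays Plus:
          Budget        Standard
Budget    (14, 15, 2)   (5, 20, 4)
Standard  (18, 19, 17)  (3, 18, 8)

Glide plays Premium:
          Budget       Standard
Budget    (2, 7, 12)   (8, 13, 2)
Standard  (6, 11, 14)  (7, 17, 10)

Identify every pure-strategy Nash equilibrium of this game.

Pure-strategy Nash equilibria: (Budget, Standard, Plus) and (Standard, Standard, Standard)

Velox against (Budget, Standard): payoffs 2, 14 → best response Standard.
Velox against (Budget, Plus): payoffs 14, 18 → best response Standard.
Velox against (Budget, Premium): payoffs 2, 6 → best response Standard.
Velox against (Standard, Standard): payoffs 5, 15 → best response Standard.
Velox against (Standard, Plus): payoffs 5, 3 → best response Budget.
Velox against (Standard, Premium): payoffs 8, 7 → best response Budget.
Turo against (Budget, Standard): payoffs 9, 1 → best response Budget.
Turo against (Budget, Plus): payoffs 15, 20 → best response Standard.
Turo against (Budget, Premium): payoffs 7, 13 → best response Standard.
Turo against (Standard, Standard): payoffs 5, 11 → best response Standard.
Turo against (Standard, Plus): payoffs 19, 18 → best response Budget.
Turo against (Standard, Premium): payoffs 11, 17 → best response Standard.
Glide against (Budget, Budget): payoffs 16, 2, 12 → best response Standard.
Glide against (Budget, Standard): payoffs 3, 4, 2 → best response Plus.
Glide against (Standard, Budget): payoffs 20, 17, 14 → best response Standard.
Glide against (Standard, Standard): payoffs 17, 8, 10 → best response Standard.
Mutual best responses: (Budget, Standard, Plus); (Standard, Standard, Standard).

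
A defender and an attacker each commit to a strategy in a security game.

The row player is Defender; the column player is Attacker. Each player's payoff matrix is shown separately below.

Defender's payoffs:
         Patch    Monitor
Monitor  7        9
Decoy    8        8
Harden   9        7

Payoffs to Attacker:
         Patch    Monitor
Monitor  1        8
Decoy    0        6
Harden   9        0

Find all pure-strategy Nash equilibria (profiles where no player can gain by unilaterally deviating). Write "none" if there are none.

Defender against Patch: payoffs 7, 8, 9 → best response Harden.
Defender against Monitor: payoffs 9, 8, 7 → best response Monitor.
Attacker against Monitor: payoffs 1, 8 → best response Monitor.
Attacker against Decoy: payoffs 0, 6 → best response Monitor.
Attacker against Harden: payoffs 9, 0 → best response Patch.
Mutual best responses: (Monitor, Monitor); (Harden, Patch).

(Monitor, Monitor) and (Harden, Patch)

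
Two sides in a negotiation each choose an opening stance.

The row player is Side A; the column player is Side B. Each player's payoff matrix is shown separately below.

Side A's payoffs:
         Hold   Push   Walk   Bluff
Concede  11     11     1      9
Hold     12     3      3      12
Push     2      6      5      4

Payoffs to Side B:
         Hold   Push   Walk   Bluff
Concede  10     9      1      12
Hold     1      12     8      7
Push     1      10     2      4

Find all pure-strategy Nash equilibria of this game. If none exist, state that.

Side A against Hold: payoffs 11, 12, 2 → best response Hold.
Side A against Push: payoffs 11, 3, 6 → best response Concede.
Side A against Walk: payoffs 1, 3, 5 → best response Push.
Side A against Bluff: payoffs 9, 12, 4 → best response Hold.
Side B against Concede: payoffs 10, 9, 1, 12 → best response Bluff.
Side B against Hold: payoffs 1, 12, 8, 7 → best response Push.
Side B against Push: payoffs 1, 10, 2, 4 → best response Push.
No profile is a mutual best response for all players.

There is no pure-strategy Nash equilibrium.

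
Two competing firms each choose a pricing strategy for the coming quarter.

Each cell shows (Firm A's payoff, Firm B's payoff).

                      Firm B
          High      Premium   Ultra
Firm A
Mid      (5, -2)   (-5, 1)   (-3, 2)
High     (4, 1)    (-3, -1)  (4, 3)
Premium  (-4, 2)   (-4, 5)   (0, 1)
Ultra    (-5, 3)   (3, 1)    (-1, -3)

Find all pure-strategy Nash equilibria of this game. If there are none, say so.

(Mid, High): Firm B can switch to Premium (-2 → 1). Not NE.
(Mid, Premium): Firm A can switch to High (-5 → -3). Not NE.
(Mid, Ultra): Firm A can switch to High (-3 → 4). Not NE.
(High, High): Firm A can switch to Mid (4 → 5). Not NE.
(High, Premium): Firm A can switch to Ultra (-3 → 3). Not NE.
(High, Ultra): Firm A gets 4, best alternative 0; Firm B gets 3, best alternative 1. No profitable deviation — NE.
(Premium, High): Firm A can switch to Mid (-4 → 5). Not NE.
(Premium, Premium): Firm A can switch to High (-4 → -3). Not NE.
(Premium, Ultra): Firm A can switch to High (0 → 4). Not NE.
(The remaining 3 profiles each have a profitable deviation by the same check.)

Pure NE: (High, Ultra)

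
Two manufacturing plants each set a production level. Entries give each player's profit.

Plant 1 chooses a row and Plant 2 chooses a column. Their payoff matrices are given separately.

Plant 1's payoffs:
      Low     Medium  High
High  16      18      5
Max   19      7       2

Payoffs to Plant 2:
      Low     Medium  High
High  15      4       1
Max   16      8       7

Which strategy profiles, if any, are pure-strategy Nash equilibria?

The unique pure-strategy Nash equilibrium is (Max, Low).

(High, Low): Plant 1 can switch to Max (16 → 19). Not NE.
(High, Medium): Plant 2 can switch to Low (4 → 15). Not NE.
(High, High): Plant 2 can switch to Low (1 → 15). Not NE.
(Max, Low): Plant 1 gets 19, best alternative 16; Plant 2 gets 16, best alternative 8. No profitable deviation — NE.
(Max, Medium): Plant 1 can switch to High (7 → 18). Not NE.
(Max, High): Plant 1 can switch to High (2 → 5). Not NE.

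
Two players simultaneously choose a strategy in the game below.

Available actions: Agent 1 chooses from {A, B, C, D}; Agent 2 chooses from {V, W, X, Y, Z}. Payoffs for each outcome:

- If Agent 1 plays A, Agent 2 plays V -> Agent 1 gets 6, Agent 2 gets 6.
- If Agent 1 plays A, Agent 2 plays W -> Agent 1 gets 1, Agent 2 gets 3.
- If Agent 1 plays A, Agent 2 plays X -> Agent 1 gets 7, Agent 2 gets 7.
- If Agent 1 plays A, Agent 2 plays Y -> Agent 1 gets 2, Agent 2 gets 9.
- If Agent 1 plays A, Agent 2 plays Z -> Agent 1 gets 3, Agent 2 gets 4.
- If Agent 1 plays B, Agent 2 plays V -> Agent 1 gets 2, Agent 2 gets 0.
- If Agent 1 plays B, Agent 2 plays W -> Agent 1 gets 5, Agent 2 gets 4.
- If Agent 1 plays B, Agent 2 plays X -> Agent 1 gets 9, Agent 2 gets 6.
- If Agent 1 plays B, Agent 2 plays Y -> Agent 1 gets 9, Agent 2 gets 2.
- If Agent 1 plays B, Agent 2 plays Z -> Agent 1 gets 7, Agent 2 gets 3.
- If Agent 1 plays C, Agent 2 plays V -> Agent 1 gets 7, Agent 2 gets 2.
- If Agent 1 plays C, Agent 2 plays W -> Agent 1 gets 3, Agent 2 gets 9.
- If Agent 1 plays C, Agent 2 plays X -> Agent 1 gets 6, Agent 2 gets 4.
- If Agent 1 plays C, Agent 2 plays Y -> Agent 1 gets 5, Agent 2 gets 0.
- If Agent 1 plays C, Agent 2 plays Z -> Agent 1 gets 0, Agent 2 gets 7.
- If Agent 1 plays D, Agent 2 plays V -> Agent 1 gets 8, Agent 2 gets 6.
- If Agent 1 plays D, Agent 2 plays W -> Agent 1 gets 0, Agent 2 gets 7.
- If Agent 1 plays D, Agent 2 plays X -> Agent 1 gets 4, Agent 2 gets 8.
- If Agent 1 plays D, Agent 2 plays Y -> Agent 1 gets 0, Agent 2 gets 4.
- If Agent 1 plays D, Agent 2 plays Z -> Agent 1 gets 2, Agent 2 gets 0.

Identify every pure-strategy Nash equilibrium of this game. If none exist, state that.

(B, X)

For each player, find the best response to each opponent profile; mutual best responses are the pure NE.
Agent 1 against V: payoffs 6, 2, 7, 8 → best response D.
Agent 1 against W: payoffs 1, 5, 3, 0 → best response B.
Agent 1 against X: payoffs 7, 9, 6, 4 → best response B.
Agent 1 against Y: payoffs 2, 9, 5, 0 → best response B.
Agent 1 against Z: payoffs 3, 7, 0, 2 → best response B.
Agent 2 against A: payoffs 6, 3, 7, 9, 4 → best response Y.
Agent 2 against B: payoffs 0, 4, 6, 2, 3 → best response X.
Agent 2 against C: payoffs 2, 9, 4, 0, 7 → best response W.
Agent 2 against D: payoffs 6, 7, 8, 4, 0 → best response X.
Mutual best responses: (B, X).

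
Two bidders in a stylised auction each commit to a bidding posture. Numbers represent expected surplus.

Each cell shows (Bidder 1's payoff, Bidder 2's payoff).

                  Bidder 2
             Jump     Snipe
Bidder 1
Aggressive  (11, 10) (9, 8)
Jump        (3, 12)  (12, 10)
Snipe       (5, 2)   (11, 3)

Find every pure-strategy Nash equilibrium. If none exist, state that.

(Aggressive, Jump)

(Aggressive, Jump): Bidder 1 gets 11, best alternative 5; Bidder 2 gets 10, best alternative 8. No profitable deviation — NE.
(Aggressive, Snipe): Bidder 1 can switch to Jump (9 → 12). Not NE.
(Jump, Jump): Bidder 1 can switch to Aggressive (3 → 11). Not NE.
(Jump, Snipe): Bidder 2 can switch to Jump (10 → 12). Not NE.
(Snipe, Jump): Bidder 1 can switch to Aggressive (5 → 11). Not NE.
(Snipe, Snipe): Bidder 1 can switch to Jump (11 → 12). Not NE.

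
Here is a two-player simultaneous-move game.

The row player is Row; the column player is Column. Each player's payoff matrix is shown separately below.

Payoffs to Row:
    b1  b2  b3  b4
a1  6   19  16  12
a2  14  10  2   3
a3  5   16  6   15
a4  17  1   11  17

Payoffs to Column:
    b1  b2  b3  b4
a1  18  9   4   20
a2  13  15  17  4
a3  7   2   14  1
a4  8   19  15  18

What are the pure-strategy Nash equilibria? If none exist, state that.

There is no pure-strategy Nash equilibrium.

For each player, find the best response to each opponent profile; mutual best responses are the pure NE.
Row against b1: payoffs 6, 14, 5, 17 → best response a4.
Row against b2: payoffs 19, 10, 16, 1 → best response a1.
Row against b3: payoffs 16, 2, 6, 11 → best response a1.
Row against b4: payoffs 12, 3, 15, 17 → best response a4.
Column against a1: payoffs 18, 9, 4, 20 → best response b4.
Column against a2: payoffs 13, 15, 17, 4 → best response b3.
Column against a3: payoffs 7, 2, 14, 1 → best response b3.
Column against a4: payoffs 8, 19, 15, 18 → best response b2.
No profile is a mutual best response for all players.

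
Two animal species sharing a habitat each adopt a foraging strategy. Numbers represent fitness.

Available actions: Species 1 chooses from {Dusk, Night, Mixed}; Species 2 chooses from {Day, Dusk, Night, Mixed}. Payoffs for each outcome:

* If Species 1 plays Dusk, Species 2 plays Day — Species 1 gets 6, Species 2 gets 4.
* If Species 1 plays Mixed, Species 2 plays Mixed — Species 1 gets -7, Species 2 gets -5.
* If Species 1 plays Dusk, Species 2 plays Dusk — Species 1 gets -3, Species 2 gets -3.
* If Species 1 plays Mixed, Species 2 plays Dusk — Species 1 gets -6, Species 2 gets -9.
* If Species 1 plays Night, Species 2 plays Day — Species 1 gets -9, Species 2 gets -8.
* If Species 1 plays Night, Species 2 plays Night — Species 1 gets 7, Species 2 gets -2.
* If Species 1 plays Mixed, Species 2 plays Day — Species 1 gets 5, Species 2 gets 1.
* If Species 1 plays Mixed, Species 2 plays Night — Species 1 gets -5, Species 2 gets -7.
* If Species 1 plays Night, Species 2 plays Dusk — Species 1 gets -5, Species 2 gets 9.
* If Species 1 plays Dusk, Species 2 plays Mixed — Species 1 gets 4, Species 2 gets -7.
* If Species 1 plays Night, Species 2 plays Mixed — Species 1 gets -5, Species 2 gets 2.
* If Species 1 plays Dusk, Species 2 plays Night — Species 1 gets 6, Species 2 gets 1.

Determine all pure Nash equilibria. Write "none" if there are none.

(Dusk, Day)

For each player, find the best response to each opponent profile; mutual best responses are the pure NE.
Species 1 against Day: payoffs 6, -9, 5 → best response Dusk.
Species 1 against Dusk: payoffs -3, -5, -6 → best response Dusk.
Species 1 against Night: payoffs 6, 7, -5 → best response Night.
Species 1 against Mixed: payoffs 4, -5, -7 → best response Dusk.
Species 2 against Dusk: payoffs 4, -3, 1, -7 → best response Day.
Species 2 against Night: payoffs -8, 9, -2, 2 → best response Dusk.
Species 2 against Mixed: payoffs 1, -9, -7, -5 → best response Day.
Mutual best responses: (Dusk, Day).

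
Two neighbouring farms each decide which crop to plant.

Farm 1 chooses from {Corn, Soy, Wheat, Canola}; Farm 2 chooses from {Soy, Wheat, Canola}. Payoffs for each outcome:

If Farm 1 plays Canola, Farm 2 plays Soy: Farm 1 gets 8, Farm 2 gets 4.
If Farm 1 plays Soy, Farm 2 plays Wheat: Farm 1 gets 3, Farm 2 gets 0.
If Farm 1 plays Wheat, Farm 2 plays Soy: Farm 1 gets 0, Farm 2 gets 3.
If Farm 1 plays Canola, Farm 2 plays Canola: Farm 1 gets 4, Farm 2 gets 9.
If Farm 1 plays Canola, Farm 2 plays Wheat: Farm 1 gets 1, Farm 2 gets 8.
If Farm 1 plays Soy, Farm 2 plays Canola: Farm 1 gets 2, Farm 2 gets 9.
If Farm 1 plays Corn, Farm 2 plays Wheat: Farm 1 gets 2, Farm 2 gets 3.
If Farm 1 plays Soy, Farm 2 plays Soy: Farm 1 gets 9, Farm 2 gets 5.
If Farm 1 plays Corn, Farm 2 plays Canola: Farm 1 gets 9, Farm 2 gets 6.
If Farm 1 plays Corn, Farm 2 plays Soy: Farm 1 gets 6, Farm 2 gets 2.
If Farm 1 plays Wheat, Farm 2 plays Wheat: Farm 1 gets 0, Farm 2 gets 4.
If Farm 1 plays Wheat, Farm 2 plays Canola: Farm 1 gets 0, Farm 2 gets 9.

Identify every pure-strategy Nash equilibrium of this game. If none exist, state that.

(Corn, Soy): Farm 1 can switch to Soy (6 → 9). Not NE.
(Corn, Wheat): Farm 1 can switch to Soy (2 → 3). Not NE.
(Corn, Canola): Farm 1 gets 9, best alternative 4; Farm 2 gets 6, best alternative 3. No profitable deviation — NE.
(Soy, Soy): Farm 2 can switch to Canola (5 → 9). Not NE.
(Soy, Wheat): Farm 2 can switch to Soy (0 → 5). Not NE.
(Soy, Canola): Farm 1 can switch to Corn (2 → 9). Not NE.
(Wheat, Soy): Farm 1 can switch to Corn (0 → 6). Not NE.
(The remaining 5 profiles each have a profitable deviation by the same check.)

(Corn, Canola)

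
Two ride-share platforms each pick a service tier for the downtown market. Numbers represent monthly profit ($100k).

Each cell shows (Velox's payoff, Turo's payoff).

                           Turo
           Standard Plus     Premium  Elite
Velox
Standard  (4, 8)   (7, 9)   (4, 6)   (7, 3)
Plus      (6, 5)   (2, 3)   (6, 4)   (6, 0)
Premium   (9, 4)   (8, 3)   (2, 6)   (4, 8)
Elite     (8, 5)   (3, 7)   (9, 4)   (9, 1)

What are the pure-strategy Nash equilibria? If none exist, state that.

For each strategy profile, look for a profitable unilateral deviation.
(Standard, Standard): Velox can switch to Plus (4 → 6). Not NE.
(Standard, Plus): Velox can switch to Premium (7 → 8). Not NE.
(Standard, Premium): Velox can switch to Plus (4 → 6). Not NE.
(Standard, Elite): Velox can switch to Elite (7 → 9). Not NE.
(Plus, Standard): Velox can switch to Premium (6 → 9). Not NE.
(Plus, Plus): Velox can switch to Standard (2 → 7). Not NE.
(Plus, Premium): Velox can switch to Elite (6 → 9). Not NE.
(Plus, Elite): Velox can switch to Standard (6 → 7). Not NE.
(The remaining 8 profiles each have a profitable deviation by the same check.)

There is no pure-strategy Nash equilibrium.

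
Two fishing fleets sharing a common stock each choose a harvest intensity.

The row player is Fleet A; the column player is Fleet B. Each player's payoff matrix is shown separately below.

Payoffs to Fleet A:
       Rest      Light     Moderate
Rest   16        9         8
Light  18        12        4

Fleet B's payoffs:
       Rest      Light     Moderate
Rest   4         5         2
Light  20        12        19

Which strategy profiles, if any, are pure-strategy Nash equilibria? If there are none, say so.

Pure NE: (Light, Rest)

Fleet A against Rest: payoffs 16, 18 → best response Light.
Fleet A against Light: payoffs 9, 12 → best response Light.
Fleet A against Moderate: payoffs 8, 4 → best response Rest.
Fleet B against Rest: payoffs 4, 5, 2 → best response Light.
Fleet B against Light: payoffs 20, 12, 19 → best response Rest.
Mutual best responses: (Light, Rest).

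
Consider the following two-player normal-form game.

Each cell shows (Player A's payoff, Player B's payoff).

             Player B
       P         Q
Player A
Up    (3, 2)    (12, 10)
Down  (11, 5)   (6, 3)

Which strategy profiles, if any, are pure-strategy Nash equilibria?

(Up, Q) and (Down, P)

(Up, P): Player A can switch to Down (3 → 11). Not NE.
(Up, Q): Player A gets 12, best alternative 6; Player B gets 10, best alternative 2. No profitable deviation — NE.
(Down, P): Player A gets 11, best alternative 3; Player B gets 5, best alternative 3. No profitable deviation — NE.
(Down, Q): Player A can switch to Up (6 → 12). Not NE.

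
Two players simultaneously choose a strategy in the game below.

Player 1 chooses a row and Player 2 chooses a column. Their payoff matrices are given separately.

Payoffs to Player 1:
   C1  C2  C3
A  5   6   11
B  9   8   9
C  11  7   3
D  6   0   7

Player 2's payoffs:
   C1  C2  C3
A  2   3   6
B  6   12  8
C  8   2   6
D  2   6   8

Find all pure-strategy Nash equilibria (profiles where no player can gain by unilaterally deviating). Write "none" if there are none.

For each player, find the best response to each opponent profile; mutual best responses are the pure NE.
Player 1 against C1: payoffs 5, 9, 11, 6 → best response C.
Player 1 against C2: payoffs 6, 8, 7, 0 → best response B.
Player 1 against C3: payoffs 11, 9, 3, 7 → best response A.
Player 2 against A: payoffs 2, 3, 6 → best response C3.
Player 2 against B: payoffs 6, 12, 8 → best response C2.
Player 2 against C: payoffs 8, 2, 6 → best response C1.
Player 2 against D: payoffs 2, 6, 8 → best response C3.
Mutual best responses: (A, C3); (B, C2); (C, C1).

The pure Nash equilibria are (A, C3), (B, C2), (C, C1).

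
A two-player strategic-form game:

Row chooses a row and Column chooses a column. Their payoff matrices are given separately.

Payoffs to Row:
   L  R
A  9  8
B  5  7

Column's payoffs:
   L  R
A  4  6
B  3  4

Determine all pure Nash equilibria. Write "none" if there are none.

Pure NE: (A, R)

Mark each player's best response to every combination of opponents' strategies; a profile where every player is best-responding is a pure Nash equilibrium.
Row against L: payoffs 9, 5 → best response A.
Row against R: payoffs 8, 7 → best response A.
Column against A: payoffs 4, 6 → best response R.
Column against B: payoffs 3, 4 → best response R.
Mutual best responses: (A, R).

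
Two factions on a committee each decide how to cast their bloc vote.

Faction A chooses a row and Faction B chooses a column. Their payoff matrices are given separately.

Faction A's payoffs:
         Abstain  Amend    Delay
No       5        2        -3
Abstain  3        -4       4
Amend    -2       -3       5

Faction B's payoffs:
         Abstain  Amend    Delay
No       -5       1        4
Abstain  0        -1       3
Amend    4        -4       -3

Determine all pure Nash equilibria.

For each player, find the best response to each opponent profile; mutual best responses are the pure NE.
Faction A against Abstain: payoffs 5, 3, -2 → best response No.
Faction A against Amend: payoffs 2, -4, -3 → best response No.
Faction A against Delay: payoffs -3, 4, 5 → best response Amend.
Faction B against No: payoffs -5, 1, 4 → best response Delay.
Faction B against Abstain: payoffs 0, -1, 3 → best response Delay.
Faction B against Amend: payoffs 4, -4, -3 → best response Abstain.
No profile is a mutual best response for all players.

This game has no pure Nash equilibrium.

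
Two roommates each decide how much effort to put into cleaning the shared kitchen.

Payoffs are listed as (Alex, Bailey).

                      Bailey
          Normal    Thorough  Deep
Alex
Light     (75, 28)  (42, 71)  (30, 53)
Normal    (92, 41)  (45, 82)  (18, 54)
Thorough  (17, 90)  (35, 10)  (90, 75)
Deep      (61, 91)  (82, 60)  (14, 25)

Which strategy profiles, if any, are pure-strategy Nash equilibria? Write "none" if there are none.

Mark each player's best response to every combination of opponents' strategies; a profile where every player is best-responding is a pure Nash equilibrium.
Alex against Normal: payoffs 75, 92, 17, 61 → best response Normal.
Alex against Thorough: payoffs 42, 45, 35, 82 → best response Deep.
Alex against Deep: payoffs 30, 18, 90, 14 → best response Thorough.
Bailey against Light: payoffs 28, 71, 53 → best response Thorough.
Bailey against Normal: payoffs 41, 82, 54 → best response Thorough.
Bailey against Thorough: payoffs 90, 10, 75 → best response Normal.
Bailey against Deep: payoffs 91, 60, 25 → best response Normal.
No profile is a mutual best response for all players.

There is no pure-strategy Nash equilibrium.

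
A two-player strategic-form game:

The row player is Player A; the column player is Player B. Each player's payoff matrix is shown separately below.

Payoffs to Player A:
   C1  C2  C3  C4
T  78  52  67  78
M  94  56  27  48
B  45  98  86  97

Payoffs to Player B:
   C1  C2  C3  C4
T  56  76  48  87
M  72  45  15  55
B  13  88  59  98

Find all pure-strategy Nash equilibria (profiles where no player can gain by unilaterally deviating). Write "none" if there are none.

(M, C1) and (B, C4)

For each strategy profile, look for a profitable unilateral deviation.
(T, C1): Player A can switch to M (78 → 94). Not NE.
(T, C2): Player A can switch to M (52 → 56). Not NE.
(T, C3): Player A can switch to B (67 → 86). Not NE.
(T, C4): Player A can switch to B (78 → 97). Not NE.
(M, C1): Player A gets 94, best alternative 78; Player B gets 72, best alternative 55. No profitable deviation — NE.
(M, C2): Player A can switch to B (56 → 98). Not NE.
(M, C3): Player A can switch to T (27 → 67). Not NE.
(M, C4): Player A can switch to T (48 → 78). Not NE.
(B, C1): Player A can switch to T (45 → 78). Not NE.
(B, C4): Player A gets 97, best alternative 78; Player B gets 98, best alternative 88. No profitable deviation — NE.
(The remaining 2 profiles each have a profitable deviation by the same check.)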